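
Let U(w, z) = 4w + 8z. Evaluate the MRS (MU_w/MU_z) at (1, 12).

MU_w = 4, MU_z = 8, so MRS = 4/8 = 0.5 at every bundle.
At (1, 12): MRS = 0.5.
That is, one extra unit of w is worth 0.5 units of z at the margin.

MRS = 0.5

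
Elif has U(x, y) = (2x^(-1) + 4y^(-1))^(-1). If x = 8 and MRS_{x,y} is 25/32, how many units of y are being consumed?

y = 10

For CES with ρ = -1, MRS = (2/4)·(y/x)^2.
Setting (2/4)·(y/8)^2 = 25/32 gives (y/8)^2 = 25/16, so y/8 = 1.25 and y = 10.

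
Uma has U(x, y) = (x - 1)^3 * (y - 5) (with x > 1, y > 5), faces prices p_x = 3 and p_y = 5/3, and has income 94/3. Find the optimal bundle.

x* = 6, y* = 8

MU_x = 3·(x−1)^2·(y−5), MU_y = (x−1)^3.
MRS = (3/1)·(y−5)/(x−1).
Tangency: set MRS = p_x/p_y = 3/(5/3) = 1.8.
So (3/1)·(y − 5)/(x − 1) = 1.8, i.e. (y − 5) = 0.6·(x − 1).
Rewrite the budget in excess-of-subsistence terms: 3·(x − 1) + (5/3)·(y − 5) = 94/3 − 3·1 − (5/3)·5 = 20.
Substituting, 4·(x − 1) = 20, so x − 1 = 5 and x* = 6.
Then y − 5 = 0.6·5 = 3, so y* = 8.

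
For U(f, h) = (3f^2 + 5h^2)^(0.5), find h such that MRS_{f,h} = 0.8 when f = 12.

h = 9

For CES with ρ = 2, MRS = (3/5)·(h/f)^(-1).
Setting (3/5)·(h/12)^(-1) = 0.8 gives (h/12)^(-1) = 4/3, so h/12 = 0.75 and h = 9.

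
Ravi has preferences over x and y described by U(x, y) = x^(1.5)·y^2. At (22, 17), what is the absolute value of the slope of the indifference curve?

MRS = 51/88

MU_x = 1.5·√x·y^2 and MU_y = 2·x^(1.5)·y.
MRS = MU_x/MU_y = (0.75)·y/x.
At (22, 17): MRS = 51/88.
So at (22, 17) the consumer would give up 51/88 units of y for one more unit of x.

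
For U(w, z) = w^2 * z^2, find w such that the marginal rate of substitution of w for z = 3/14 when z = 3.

w = 14

MU_w = 2·w·z^2 and MU_z = 2·w^2·z.
MRS = MU_w/MU_z = z/w.
Substitute z = 3: MRS = 3/w. Setting 3/w = 3/14 gives w = 3/(3/14) = 14.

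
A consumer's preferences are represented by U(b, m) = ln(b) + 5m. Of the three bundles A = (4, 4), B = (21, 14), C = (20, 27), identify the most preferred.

Bundle C

Evaluate utility at each bundle:
U(A) = 21.386.
U(B) = 73.045.
U(C) = 137.996.
Highest utility is C, so C ≻ B ≻ A.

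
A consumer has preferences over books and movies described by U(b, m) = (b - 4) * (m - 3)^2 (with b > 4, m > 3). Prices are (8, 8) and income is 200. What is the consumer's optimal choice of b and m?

MU_b = (m−3)^2, MU_m = 2·(b−4)·(m−3).
MRS = (1/2)·(m−3)/(b−4).
Tangency: set MRS = p_b/p_m = 8/8 = 1.
So (1/2)·(m − 3)/(b − 4) = 1, i.e. (m − 3) = 2·(b − 4).
Rewrite the budget in excess-of-subsistence terms: 8·(b − 4) + 8·(m − 3) = 200 − 8·4 − 8·3 = 144.
Substituting, 24·(b − 4) = 144, so b − 4 = 6 and b* = 10.
Then m − 3 = 2·6 = 12, so m* = 15.

b* = 10, m* = 15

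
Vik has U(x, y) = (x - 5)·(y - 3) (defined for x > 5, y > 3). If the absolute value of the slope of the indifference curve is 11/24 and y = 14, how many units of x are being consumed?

x = 29

MU_x = (y−3), MU_y = (x−5).
MRS = (y−3)/(x−5).
Substitute y = 14: MRS = 11/(x − 5). Setting this equal to 11/24 gives x − 5 = 11/(11/24) = 24, so x = 29.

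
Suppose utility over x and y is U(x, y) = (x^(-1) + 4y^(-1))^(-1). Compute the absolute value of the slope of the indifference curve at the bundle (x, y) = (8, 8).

MRS = 0.25

For CES with ρ = -1, MRS = (1/4)·(y/x)^2.
At (8, 8): MRS = 0.25.
The indifference curve has slope −0.25 at this bundle.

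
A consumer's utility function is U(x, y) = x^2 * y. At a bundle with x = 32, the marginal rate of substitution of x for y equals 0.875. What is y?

y = 14

MU_x = 2·x·y and MU_y = x^2.
MRS = MU_x/MU_y = (2/1)·y/x.
Substitute x = 32: MRS = y/16. Setting y/16 = 0.875 gives y = 0.875·16 = 14.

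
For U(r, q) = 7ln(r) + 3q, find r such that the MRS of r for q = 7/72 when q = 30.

r = 24

MU_r = 7/r, MU_q = 3.
MRS = 7/r ÷ 3.
MRS depends only on r: (7/3)/r = 7/72 ⇒ r = (7/3)/(7/72) = 24.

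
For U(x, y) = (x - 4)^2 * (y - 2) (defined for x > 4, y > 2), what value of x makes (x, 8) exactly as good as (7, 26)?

x = 10

U(7, 26) = 216.
Set U(x, 8) = 216 and solve.
With y = 8: (8 − 2) = 6, so (x − 4)^2 = 216/6 = 36.
Taking the square root (with x > 4): x − 4 = 6, so x = 10.
Check: U(10, 8) = 216.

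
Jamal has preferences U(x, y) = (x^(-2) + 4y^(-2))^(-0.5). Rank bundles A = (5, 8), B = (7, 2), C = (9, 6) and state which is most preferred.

Bundle A

Evaluate utility at each bundle:
U(A) = 3.123.
U(B) = 0.990.
U(C) = 2.846.
Highest utility is A, so A ≻ C ≻ B.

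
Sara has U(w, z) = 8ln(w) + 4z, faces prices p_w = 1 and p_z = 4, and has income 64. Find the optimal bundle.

w* = 8, z* = 14

MU_w = 8/w, MU_z = 4.
MRS = 8/w ÷ 4.
Tangency: set MRS = p_w/p_z = 1/4 = 0.25.
MRS depends only on w: 2/w = 0.25 ⇒ w* = 2/0.25 = 8.
From the budget, 4·z = 64 − 1·8 = 56, so z* = 14.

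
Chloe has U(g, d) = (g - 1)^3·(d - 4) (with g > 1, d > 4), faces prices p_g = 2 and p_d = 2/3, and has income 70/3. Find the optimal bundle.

MU_g = 3·(g−1)^2·(d−4), MU_d = (g−1)^3.
MRS = (3/1)·(d−4)/(g−1).
Tangency: set MRS = p_g/p_d = 2/(2/3) = 3.
So (3/1)·(d − 4)/(g − 1) = 3, i.e. (d − 4) = (g − 1).
Rewrite the budget in excess-of-subsistence terms: 2·(g − 1) + (2/3)·(d − 4) = 70/3 − 2·1 − (2/3)·4 = 56/3.
Substituting, (8/3)·(g − 1) = 56/3, so g − 1 = 7 and g* = 8.
Then d − 4 = 7, so d* = 11.

g* = 8, d* = 11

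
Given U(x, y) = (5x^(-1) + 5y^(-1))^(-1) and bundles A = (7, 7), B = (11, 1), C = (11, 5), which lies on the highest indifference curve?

Evaluate utility at each bundle:
U(A) = 0.700.
U(B) = 0.183.
U(C) = 0.688.
Highest utility is A, so A ≻ C ≻ B.

Bundle A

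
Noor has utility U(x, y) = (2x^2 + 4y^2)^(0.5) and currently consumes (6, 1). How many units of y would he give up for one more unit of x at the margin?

For CES with ρ = 2, MRS = (2/4)·(y/x)^(-1).
At (6, 1): MRS = 3.
The indifference curve has slope −3 at this bundle.

MRS = 3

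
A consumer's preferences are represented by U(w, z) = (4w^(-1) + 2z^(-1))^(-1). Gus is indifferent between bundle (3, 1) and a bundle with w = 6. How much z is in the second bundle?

U depends on (w, z) only through S = 4w^(-1) + 2z^(-1), so equal utility means equal S. At (3, 1): S = 10/3.
With w = 6: 4·6^(-1) = 2/3, so 2z^(-1) = 10/3 − 2/3 = 8/3, i.e. z^(-1) = 4/3.
Hence z = 1/(4/3) = 0.75.
Check: U(6, 0.75) = 0.3.

z = 0.75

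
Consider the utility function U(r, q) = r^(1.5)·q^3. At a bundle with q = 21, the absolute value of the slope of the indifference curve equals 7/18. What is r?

r = 27

MU_r = 1.5·√r·q^3 and MU_q = 3·r^(1.5)·q^2.
MRS = MU_r/MU_q = (0.5)·q/r.
Substitute q = 21: MRS = 10.5/r. Setting 10.5/r = 7/18 gives r = 10.5/(7/18) = 27.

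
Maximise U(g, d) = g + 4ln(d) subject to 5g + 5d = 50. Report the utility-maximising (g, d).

MU_g = 1, MU_d = 4/d.
MRS = 1 ÷ (4/d).
Tangency: set MRS = p_g/p_d = 5/5 = 1.
MRS depends only on d: 0.25·d = 1 ⇒ d* = 1/0.25 = 4.
From the budget, 5·g = 50 − 5·4 = 30, so g* = 6.

g* = 6, d* = 4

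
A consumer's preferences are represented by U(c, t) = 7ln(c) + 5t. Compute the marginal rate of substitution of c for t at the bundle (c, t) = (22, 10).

MRS = 7/110

MU_c = 7/c, MU_t = 5.
MRS = 7/c ÷ 5.
At (22, 10): MRS = 7/110.
That is, one extra unit of c is worth 7/110 units of t at the margin.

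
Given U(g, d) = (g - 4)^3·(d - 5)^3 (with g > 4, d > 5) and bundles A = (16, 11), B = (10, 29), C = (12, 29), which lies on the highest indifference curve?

Evaluate utility at each bundle:
U(A) = 373248.
U(B) = 2985984.
U(C) = 7077888.
Highest utility is C, so C ≻ B ≻ A.

Bundle C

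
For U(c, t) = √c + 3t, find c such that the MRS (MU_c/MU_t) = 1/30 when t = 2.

MU_c = 1/(2√c), MU_t = 3.
MRS = 1/(2√c) ÷ 3.
MRS depends only on c: (1/6)/√c = 1/30 ⇒ √c = (1/6)/(1/30) = 5 ⇒ c = 25.

c = 25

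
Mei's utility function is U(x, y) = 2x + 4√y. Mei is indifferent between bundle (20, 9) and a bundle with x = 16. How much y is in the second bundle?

y = 25

U(20, 9) = 52.
Set U(16, y) = 52 and solve.
With x = 16: 4√y = 52 − 2·16 = 20, so √y = 5 and y = 25.
Check: U(16, 25) = 52.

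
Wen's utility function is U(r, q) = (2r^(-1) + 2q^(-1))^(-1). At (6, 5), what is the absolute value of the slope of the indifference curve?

For CES with ρ = -1, MRS = (q/r)^2.
At (6, 5): MRS = 25/36.
So at (6, 5) the consumer would give up 25/36 units of q for one more unit of r.

MRS = 25/36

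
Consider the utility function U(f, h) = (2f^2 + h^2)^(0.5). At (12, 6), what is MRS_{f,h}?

For CES with ρ = 2, MRS = (2/1)·(h/f)^(-1).
At (12, 6): MRS = 4.
The indifference curve has slope −4 at this bundle.

MRS = 4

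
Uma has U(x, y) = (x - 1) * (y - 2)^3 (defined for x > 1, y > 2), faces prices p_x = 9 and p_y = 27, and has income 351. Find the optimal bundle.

MU_x = (y−2)^3, MU_y = 3·(x−1)·(y−2)^2.
MRS = (1/3)·(y−2)/(x−1).
Tangency: set MRS = p_x/p_y = 9/27 = 1/3.
So (1/3)·(y − 2)/(x − 1) = 1/3, i.e. (y − 2) = (x − 1).
Rewrite the budget in excess-of-subsistence terms: 9·(x − 1) + 27·(y − 2) = 351 − 9·1 − 27·2 = 288.
Substituting, 36·(x − 1) = 288, so x − 1 = 8 and x* = 9.
Then y − 2 = 8, so y* = 10.

x* = 9, y* = 10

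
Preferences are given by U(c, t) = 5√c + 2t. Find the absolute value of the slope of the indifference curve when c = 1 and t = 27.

MRS = 1.25

MU_c = 5/(2√c), MU_t = 2.
MRS = 5/(2√c) ÷ 2.
At (1, 27): MRS = 1.25.
That is, one extra unit of c is worth 1.25 units of t at the margin.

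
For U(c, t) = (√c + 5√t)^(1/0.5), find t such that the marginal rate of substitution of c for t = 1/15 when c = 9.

t = 1

For CES with ρ = 0.5, MRS = (1/5)·√(t/c).
Setting (1/5)·√(t/9) = 1/15 gives √(t/9) = 1/3, so t/9 = 1/9 and t = 1.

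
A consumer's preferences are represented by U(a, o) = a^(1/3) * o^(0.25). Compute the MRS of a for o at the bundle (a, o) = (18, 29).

MU_a = 1/3·a^(-2/3)·o^(0.25) and MU_o = 0.25·a^(1/3)·o^(-0.75).
MRS = MU_a/MU_o = (4/3)·o/a.
At (18, 29): MRS = 58/27.
So at (18, 29) the consumer would give up 58/27 units of o for one more unit of a.

MRS = 58/27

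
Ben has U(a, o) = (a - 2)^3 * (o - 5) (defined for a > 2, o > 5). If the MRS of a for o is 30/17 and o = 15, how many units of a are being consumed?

MU_a = 3·(a−2)^2·(o−5), MU_o = (a−2)^3.
MRS = (3/1)·(o−5)/(a−2).
Substitute o = 15: MRS = 30/(a − 2). Setting this equal to 30/17 gives a − 2 = 30/(30/17) = 17, so a = 19.

a = 19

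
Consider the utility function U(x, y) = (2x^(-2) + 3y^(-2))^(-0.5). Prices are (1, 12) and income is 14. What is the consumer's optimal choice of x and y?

For CES with ρ = -2, MRS = (2/3)·(y/x)^3.
Tangency: set MRS = p_x/p_y = 1/12.
So (y/x)^3 = 0.125; taking the cube root, y/x = 0.5, i.e. y = 0.5·x.
Substitute into the budget 1·x + 12·y = 14: 7·x = 14, so x* = 2 and y* = 0.5·2 = 1.

x* = 2, y* = 1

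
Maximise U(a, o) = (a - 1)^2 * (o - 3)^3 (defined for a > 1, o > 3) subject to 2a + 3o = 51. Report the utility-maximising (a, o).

a* = 9, o* = 11

MU_a = 2·(a−1)·(o−3)^3, MU_o = 3·(a−1)^2·(o−3)^2.
MRS = (2/3)·(o−3)/(a−1).
Tangency: set MRS = p_a/p_o = 2/3.
So (2/3)·(o − 3)/(a − 1) = 2/3, i.e. (o − 3) = (a − 1).
Rewrite the budget in excess-of-subsistence terms: 2·(a − 1) + 3·(o − 3) = 51 − 2·1 − 3·3 = 40.
Substituting, 5·(a − 1) = 40, so a − 1 = 8 and a* = 9.
Then o − 3 = 8, so o* = 11.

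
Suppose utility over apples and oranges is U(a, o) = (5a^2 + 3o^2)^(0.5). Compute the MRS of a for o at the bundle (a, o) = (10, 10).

For CES with ρ = 2, MRS = (5/3)·(o/a)^(-1).
At (10, 10): MRS = 5/3.
So at (10, 10) the consumer would give up 5/3 units of o for one more unit of a.

MRS = 5/3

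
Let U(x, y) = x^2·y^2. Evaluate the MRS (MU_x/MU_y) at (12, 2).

MU_x = 2·x·y^2 and MU_y = 2·x^2·y.
MRS = MU_x/MU_y = y/x.
At (12, 2): MRS = 1/6.
The indifference curve has slope −1/6 at this bundle.

MRS = 1/6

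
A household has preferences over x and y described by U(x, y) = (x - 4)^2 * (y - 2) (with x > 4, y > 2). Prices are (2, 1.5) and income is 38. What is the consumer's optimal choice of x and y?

x* = 13, y* = 8

MU_x = 2·(x−4)·(y−2), MU_y = (x−4)^2.
MRS = (2/1)·(y−2)/(x−4).
Tangency: set MRS = p_x/p_y = 2/1.5 = 4/3.
So (2/1)·(y − 2)/(x − 4) = 4/3, i.e. (y − 2) = (2/3)·(x − 4).
Rewrite the budget in excess-of-subsistence terms: 2·(x − 4) + 1.5·(y − 2) = 38 − 2·4 − 1.5·2 = 27.
Substituting, 3·(x − 4) = 27, so x − 4 = 9 and x* = 13.
Then y − 2 = (2/3)·9 = 6, so y* = 8.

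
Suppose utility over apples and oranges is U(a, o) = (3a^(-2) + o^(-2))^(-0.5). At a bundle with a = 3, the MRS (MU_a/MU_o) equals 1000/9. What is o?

For CES with ρ = -2, MRS = (3/1)·(o/a)^3.
Setting (3/1)·(o/3)^3 = 1000/9 gives (o/3)^3 = 1000/27, so o/3 = 10/3 and o = 10.

o = 10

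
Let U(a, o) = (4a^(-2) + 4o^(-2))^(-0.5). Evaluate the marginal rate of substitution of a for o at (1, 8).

For CES with ρ = -2, MRS = (o/a)^3.
At (1, 8): MRS = 512.
So at (1, 8) the consumer would give up 512 units of o for one more unit of a.

MRS = 512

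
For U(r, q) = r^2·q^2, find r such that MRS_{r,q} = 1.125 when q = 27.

MU_r = 2·r·q^2 and MU_q = 2·r^2·q.
MRS = MU_r/MU_q = q/r.
Substitute q = 27: MRS = 27/r. Setting 27/r = 1.125 gives r = 27/1.125 = 24.

r = 24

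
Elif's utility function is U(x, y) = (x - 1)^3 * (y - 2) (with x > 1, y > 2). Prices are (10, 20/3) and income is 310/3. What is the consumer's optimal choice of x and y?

MU_x = 3·(x−1)^2·(y−2), MU_y = (x−1)^3.
MRS = (3/1)·(y−2)/(x−1).
Tangency: set MRS = p_x/p_y = 10/(20/3) = 1.5.
So (3/1)·(y − 2)/(x − 1) = 1.5, i.e. (y − 2) = 0.5·(x − 1).
Rewrite the budget in excess-of-subsistence terms: 10·(x − 1) + (20/3)·(y − 2) = 310/3 − 10·1 − (20/3)·2 = 80.
Substituting, (40/3)·(x − 1) = 80, so x − 1 = 6 and x* = 7.
Then y − 2 = 0.5·6 = 3, so y* = 5.

x* = 7, y* = 5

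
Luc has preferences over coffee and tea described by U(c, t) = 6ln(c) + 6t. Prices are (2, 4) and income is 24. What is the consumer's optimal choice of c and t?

MU_c = 6/c, MU_t = 6.
MRS = 6/c ÷ 6.
Tangency: set MRS = p_c/p_t = 2/4 = 0.5.
MRS depends only on c: 1/c = 0.5 ⇒ c* = 1/0.5 = 2.
From the budget, 4·t = 24 − 2·2 = 20, so t* = 5.

c* = 2, t* = 5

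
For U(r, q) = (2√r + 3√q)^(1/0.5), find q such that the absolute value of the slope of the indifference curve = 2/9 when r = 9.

q = 1

For CES with ρ = 0.5, MRS = (2/3)·√(q/r).
Setting (2/3)·√(q/9) = 2/9 gives √(q/9) = 1/3, so q/9 = 1/9 and q = 1.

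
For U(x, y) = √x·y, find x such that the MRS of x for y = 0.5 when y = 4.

x = 4

MU_x = 0.5·x^(-0.5)·y and MU_y = √x.
MRS = MU_x/MU_y = (0.5)·y/x.
Substitute y = 4: MRS = 2/x. Setting 2/x = 0.5 gives x = 2/0.5 = 4.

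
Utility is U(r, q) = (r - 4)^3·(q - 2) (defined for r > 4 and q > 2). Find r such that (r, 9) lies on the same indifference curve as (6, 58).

U(6, 58) = 448.
Set U(r, 9) = 448 and solve.
With q = 9: (9 − 2) = 7, so (r − 4)^3 = 448/7 = 64.
Taking the cube root (with r > 4): r − 4 = 4, so r = 8.
Check: U(8, 9) = 448.

r = 8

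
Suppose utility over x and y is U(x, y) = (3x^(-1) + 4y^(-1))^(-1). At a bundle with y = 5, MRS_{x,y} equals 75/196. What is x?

x = 7

For CES with ρ = -1, MRS = (3/4)·(y/x)^2.
Setting (3/4)·(5/x)^2 = 75/196 gives (5/x)^2 = 25/49, so 5/x = 5/7 and x = 7.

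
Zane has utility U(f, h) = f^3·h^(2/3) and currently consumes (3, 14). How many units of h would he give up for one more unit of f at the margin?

MRS = 21

MU_f = 3·f^2·h^(2/3) and MU_h = 2/3·f^3·h^(-1/3).
MRS = MU_f/MU_h = (4.5)·h/f.
At (3, 14): MRS = 21.
That is, one extra unit of f is worth 21 units of h at the margin.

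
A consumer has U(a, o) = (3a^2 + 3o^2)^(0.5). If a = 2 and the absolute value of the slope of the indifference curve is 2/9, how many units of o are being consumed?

o = 9

For CES with ρ = 2, MRS = (o/a)^(-1).
Setting (o/2)^(-1) = 2/9 gives o/2 = 4.5 and o = 9.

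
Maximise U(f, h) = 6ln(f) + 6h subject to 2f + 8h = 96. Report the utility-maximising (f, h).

MU_f = 6/f, MU_h = 6.
MRS = 6/f ÷ 6.
Tangency: set MRS = p_f/p_h = 2/8 = 0.25.
MRS depends only on f: 1/f = 0.25 ⇒ f* = 1/0.25 = 4.
From the budget, 8·h = 96 − 2·4 = 88, so h* = 11.

f* = 4, h* = 11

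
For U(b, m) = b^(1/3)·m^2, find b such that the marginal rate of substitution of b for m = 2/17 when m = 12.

b = 17

MU_b = 1/3·b^(-2/3)·m^2 and MU_m = 2·b^(1/3)·m.
MRS = MU_b/MU_m = (1/6)·m/b.
Substitute m = 12: MRS = 2/b. Setting 2/b = 2/17 gives b = 2/(2/17) = 17.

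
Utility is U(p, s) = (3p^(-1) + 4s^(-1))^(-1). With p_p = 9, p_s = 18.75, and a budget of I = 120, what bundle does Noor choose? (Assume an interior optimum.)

p* = 5, s* = 4

For CES with ρ = -1, MRS = (3/4)·(s/p)^2.
Tangency: set MRS = p_p/p_s = 9/18.75 = 12/25.
So (s/p)^2 = 16/25; taking the square root, s/p = 0.8, i.e. s = 0.8·p.
Substitute into the budget 9·p + 18.75·s = 120: 24·p = 120, so p* = 5 and s* = 0.8·5 = 4.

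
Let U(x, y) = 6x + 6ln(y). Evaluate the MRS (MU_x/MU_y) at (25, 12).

MU_x = 6, MU_y = 6/y.
MRS = 6 ÷ (6/y).
At (25, 12): MRS = 12.
So at (25, 12) the consumer would give up 12 units of y for one more unit of x.

MRS = 12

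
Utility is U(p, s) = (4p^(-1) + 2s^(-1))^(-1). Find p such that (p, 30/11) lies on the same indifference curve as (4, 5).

p = 6

U depends on (p, s) only through S = 4p^(-1) + 2s^(-1), so equal utility means equal S. At (4, 5): S = 1.4.
With s = 30/11: 2·(30/11)^(-1) = 11/15, so 4p^(-1) = 1.4 − 11/15 = 2/3, i.e. p^(-1) = 1/6.
Hence p = 1/(1/6) = 6.
Check: U(6, 30/11) = 0.7143.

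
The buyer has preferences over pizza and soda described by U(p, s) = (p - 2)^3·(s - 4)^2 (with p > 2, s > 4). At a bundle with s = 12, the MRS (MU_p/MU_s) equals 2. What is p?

MU_p = 3·(p−2)^2·(s−4)^2, MU_s = 2·(p−2)^3·(s−4).
MRS = (3/2)·(s−4)/(p−2).
Substitute s = 12: MRS = 12/(p − 2). Setting this equal to 2 gives p − 2 = 12/2 = 6, so p = 8.

p = 8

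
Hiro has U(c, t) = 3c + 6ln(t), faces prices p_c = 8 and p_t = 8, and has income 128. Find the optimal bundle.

c* = 14, t* = 2

MU_c = 3, MU_t = 6/t.
MRS = 3 ÷ (6/t).
Tangency: set MRS = p_c/p_t = 8/8 = 1.
MRS depends only on t: 0.5·t = 1 ⇒ t* = 1/0.5 = 2.
From the budget, 8·c = 128 − 8·2 = 112, so c* = 14.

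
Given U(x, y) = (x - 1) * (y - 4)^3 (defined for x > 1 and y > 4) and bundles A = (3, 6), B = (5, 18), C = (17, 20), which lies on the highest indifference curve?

Bundle C

Evaluate utility at each bundle:
U(A) = 16.
U(B) = 10976.
U(C) = 65536.
Highest utility is C, so C ≻ B ≻ A.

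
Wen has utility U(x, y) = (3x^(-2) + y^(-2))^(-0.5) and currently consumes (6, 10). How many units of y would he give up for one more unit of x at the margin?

For CES with ρ = -2, MRS = (3/1)·(y/x)^3.
At (6, 10): MRS = 125/9.
That is, one extra unit of x is worth 125/9 units of y at the margin.

MRS = 125/9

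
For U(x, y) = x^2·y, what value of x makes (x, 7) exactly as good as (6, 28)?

x = 12

U(6, 28) = 1008.
Set U(x, 7) = 1008 and solve.
With y = 7: x^2 = 1008/7 = 144; taking the square root, x = 12.
Check: U(12, 7) = 1008.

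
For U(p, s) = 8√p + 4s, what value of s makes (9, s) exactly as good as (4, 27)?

U(4, 27) = 124.
Set U(9, s) = 124 and solve.
With p = 9: √9 = 3, so 4s = 124 − 8·3 = 100 and s = 25.
Check: U(9, 25) = 124.

s = 25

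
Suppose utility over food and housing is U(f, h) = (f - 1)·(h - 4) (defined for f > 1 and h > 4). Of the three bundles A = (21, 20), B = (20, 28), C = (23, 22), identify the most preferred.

Bundle B

Evaluate utility at each bundle:
U(A) = 320.
U(B) = 456.
U(C) = 396.
Highest utility is B, so B ≻ C ≻ A.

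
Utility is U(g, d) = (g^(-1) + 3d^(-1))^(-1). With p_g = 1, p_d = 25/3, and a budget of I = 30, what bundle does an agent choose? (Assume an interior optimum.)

For CES with ρ = -1, MRS = (1/3)·(d/g)^2.
Tangency: set MRS = p_g/p_d = 1/(25/3) = 3/25.
So (d/g)^2 = 9/25; taking the square root, d/g = 0.6, i.e. d = 0.6·g.
Substitute into the budget 1·g + (25/3)·d = 30: 6·g = 30, so g* = 5 and d* = 0.6·5 = 3.

g* = 5, d* = 3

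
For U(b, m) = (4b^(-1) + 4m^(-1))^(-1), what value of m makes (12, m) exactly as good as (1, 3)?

U depends on (b, m) only through S = 4b^(-1) + 4m^(-1), so equal utility means equal S. At (1, 3): S = 16/3.
With b = 12: 4·12^(-1) = 1/3, so 4m^(-1) = 16/3 − 1/3 = 5, i.e. m^(-1) = 1.25.
Hence m = 1/1.25 = 0.8.
Check: U(12, 0.8) = 0.1875.

m = 0.8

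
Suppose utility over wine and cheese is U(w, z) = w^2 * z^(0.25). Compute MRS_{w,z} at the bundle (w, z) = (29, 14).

MU_w = 2·w·z^(0.25) and MU_z = 0.25·w^2·z^(-0.75).
MRS = MU_w/MU_z = (8)·z/w.
At (29, 14): MRS = 112/29.
The indifference curve has slope −112/29 at this bundle.

MRS = 112/29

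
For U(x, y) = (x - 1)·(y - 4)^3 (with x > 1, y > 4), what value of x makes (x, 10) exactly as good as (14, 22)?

U(14, 22) = 75816.
Set U(x, 10) = 75816 and solve.
With y = 10: (10 − 4)^3 = 216, so (x − 1) = 75816/216 = 351.
So x = 1 + 351 = 352.
Check: U(352, 10) = 75816.

x = 352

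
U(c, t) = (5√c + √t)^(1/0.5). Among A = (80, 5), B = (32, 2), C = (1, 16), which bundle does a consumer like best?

Evaluate utility at each bundle:
U(A) = 2205.000.
U(B) = 882.000.
U(C) = 81.000.
Highest utility is A, so A ≻ B ≻ C.

Bundle A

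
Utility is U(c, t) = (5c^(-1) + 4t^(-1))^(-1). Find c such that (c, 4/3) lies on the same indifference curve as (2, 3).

U depends on (c, t) only through S = 5c^(-1) + 4t^(-1), so equal utility means equal S. At (2, 3): S = 23/6.
With t = 4/3: 4·(4/3)^(-1) = 3, so 5c^(-1) = 23/6 − 3 = 5/6, i.e. c^(-1) = 1/6.
Hence c = 1/(1/6) = 6.
Check: U(6, 4/3) = 0.2609.

c = 6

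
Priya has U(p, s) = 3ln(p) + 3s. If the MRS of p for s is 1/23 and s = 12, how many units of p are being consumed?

p = 23

MU_p = 3/p, MU_s = 3.
MRS = 3/p ÷ 3.
MRS depends only on p: 1/p = 1/23 ⇒ p = 1/(1/23) = 23.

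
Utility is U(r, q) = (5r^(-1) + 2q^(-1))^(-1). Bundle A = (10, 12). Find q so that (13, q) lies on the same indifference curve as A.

q = 78/11

U depends on (r, q) only through S = 5r^(-1) + 2q^(-1), so equal utility means equal S. At (10, 12): S = 2/3.
With r = 13: 5·13^(-1) = 5/13, so 2q^(-1) = 2/3 − 5/13 = 11/39, i.e. q^(-1) = 11/78.
Hence q = 1/(11/78) = 78/11.
Check: U(13, 78/11) = 1.5.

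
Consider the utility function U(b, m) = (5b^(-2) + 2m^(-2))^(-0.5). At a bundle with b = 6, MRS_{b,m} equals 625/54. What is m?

m = 10

For CES with ρ = -2, MRS = (5/2)·(m/b)^3.
Setting (5/2)·(m/6)^3 = 625/54 gives (m/6)^3 = 125/27, so m/6 = 5/3 and m = 10.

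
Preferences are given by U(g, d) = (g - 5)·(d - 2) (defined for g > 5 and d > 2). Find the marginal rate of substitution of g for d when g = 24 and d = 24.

MRS = 22/19

MU_g = (d−2), MU_d = (g−5).
MRS = (d−2)/(g−5).
At (24, 24): MRS = 22/19.
That is, one extra unit of g is worth 22/19 units of d at the margin.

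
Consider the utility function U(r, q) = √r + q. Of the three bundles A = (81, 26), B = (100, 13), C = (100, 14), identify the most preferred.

Bundle A

Evaluate utility at each bundle:
U(A) = 35.000.
U(B) = 23.000.
U(C) = 24.000.
Highest utility is A, so A ≻ C ≻ B.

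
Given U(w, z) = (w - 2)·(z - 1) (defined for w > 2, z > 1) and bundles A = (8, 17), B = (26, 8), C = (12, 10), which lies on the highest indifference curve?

Bundle B

Evaluate utility at each bundle:
U(A) = 96.
U(B) = 168.
U(C) = 90.
Highest utility is B, so B ≻ A ≻ C.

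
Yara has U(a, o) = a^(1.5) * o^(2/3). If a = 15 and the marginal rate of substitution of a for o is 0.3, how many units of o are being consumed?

MU_a = 1.5·√a·o^(2/3) and MU_o = 2/3·a^(1.5)·o^(-1/3).
MRS = MU_a/MU_o = (2.25)·o/a.
Substitute a = 15: MRS = o/(20/3). Setting o/(20/3) = 0.3 gives o = 0.3·(20/3) = 2.

o = 2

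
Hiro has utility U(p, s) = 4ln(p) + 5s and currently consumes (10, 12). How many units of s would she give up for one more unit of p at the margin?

MRS = 2/25

MU_p = 4/p, MU_s = 5.
MRS = 4/p ÷ 5.
At (10, 12): MRS = 2/25.
That is, one extra unit of p is worth 2/25 units of s at the margin.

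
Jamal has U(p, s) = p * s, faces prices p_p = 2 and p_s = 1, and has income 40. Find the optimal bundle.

p* = 10, s* = 20

MU_p = s and MU_s = p.
MRS = MU_p/MU_s = s/p.
Tangency: set MRS = p_p/p_s = 2/1 = 2.
So s/p = 2, i.e. s = 2·p.
Substitute into the budget 2·p + 1·s = 40: 4·p = 40, so p* = 10.
Then s* = 2·10 = 20.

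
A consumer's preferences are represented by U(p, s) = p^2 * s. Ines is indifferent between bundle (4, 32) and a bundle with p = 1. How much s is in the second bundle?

U(4, 32) = 512.
Set U(1, s) = 512 and solve.
With p = 1: 1^2 = 1, so s = 512/1 = 512.
Check: U(1, 512) = 512.

s = 512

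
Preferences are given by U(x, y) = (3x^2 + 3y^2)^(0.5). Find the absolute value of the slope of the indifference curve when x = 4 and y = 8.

For CES with ρ = 2, MRS = (y/x)^(-1).
At (4, 8): MRS = 0.5.
The indifference curve has slope −0.5 at this bundle.

MRS = 0.5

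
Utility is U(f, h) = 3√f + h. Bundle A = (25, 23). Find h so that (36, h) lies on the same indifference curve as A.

U(25, 23) = 38.
Set U(36, h) = 38 and solve.
With f = 36: √36 = 6, so h = 38 − 3·6 = 20.
Check: U(36, 20) = 38.

h = 20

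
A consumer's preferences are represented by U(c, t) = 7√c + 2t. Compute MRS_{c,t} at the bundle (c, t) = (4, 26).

MRS = 0.875

MU_c = 7/(2√c), MU_t = 2.
MRS = 7/(2√c) ÷ 2.
At (4, 26): MRS = 0.875.
That is, one extra unit of c is worth 0.875 units of t at the margin.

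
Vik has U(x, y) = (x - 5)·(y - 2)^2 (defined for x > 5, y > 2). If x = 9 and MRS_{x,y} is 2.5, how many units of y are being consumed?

y = 22

MU_x = (y−2)^2, MU_y = 2·(x−5)·(y−2).
MRS = (1/2)·(y−2)/(x−5).
Substitute x = 9: MRS = (y − 2)/8. Setting this equal to 2.5 gives y − 2 = 2.5·8 = 20, so y = 22.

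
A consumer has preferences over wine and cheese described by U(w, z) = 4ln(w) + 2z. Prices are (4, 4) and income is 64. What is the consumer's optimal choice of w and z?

w* = 2, z* = 14

MU_w = 4/w, MU_z = 2.
MRS = 4/w ÷ 2.
Tangency: set MRS = p_w/p_z = 4/4 = 1.
MRS depends only on w: 2/w = 1 ⇒ w* = 2/1 = 2.
From the budget, 4·z = 64 − 4·2 = 56, so z* = 14.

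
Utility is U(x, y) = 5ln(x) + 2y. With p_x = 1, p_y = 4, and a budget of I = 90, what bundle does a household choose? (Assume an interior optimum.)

MU_x = 5/x, MU_y = 2.
MRS = 5/x ÷ 2.
Tangency: set MRS = p_x/p_y = 1/4 = 0.25.
MRS depends only on x: 2.5/x = 0.25 ⇒ x* = 2.5/0.25 = 10.
From the budget, 4·y = 90 − 1·10 = 80, so y* = 20.

x* = 10, y* = 20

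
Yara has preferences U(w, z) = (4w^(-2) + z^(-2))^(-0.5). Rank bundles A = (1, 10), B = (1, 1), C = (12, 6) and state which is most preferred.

Bundle C

Evaluate utility at each bundle:
U(A) = 0.499.
U(B) = 0.447.
U(C) = 4.243.
Highest utility is C, so C ≻ A ≻ B.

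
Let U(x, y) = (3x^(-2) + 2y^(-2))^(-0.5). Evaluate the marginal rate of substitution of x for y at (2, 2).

MRS = 1.5

For CES with ρ = -2, MRS = (3/2)·(y/x)^3.
At (2, 2): MRS = 1.5.
So at (2, 2) the consumer would give up 1.5 units of y for one more unit of x.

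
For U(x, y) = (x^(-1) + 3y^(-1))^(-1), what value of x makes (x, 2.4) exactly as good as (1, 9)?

x = 12

U depends on (x, y) only through S = x^(-1) + 3y^(-1), so equal utility means equal S. At (1, 9): S = 4/3.
With y = 2.4: 3·2.4^(-1) = 1.25, so x^(-1) = 4/3 − 1.25 = 1/12.
Hence x = 1/(1/12) = 12.
Check: U(12, 2.4) = 0.75.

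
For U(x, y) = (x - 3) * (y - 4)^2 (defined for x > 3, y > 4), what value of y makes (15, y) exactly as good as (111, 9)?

U(111, 9) = 2700.
Set U(15, y) = 2700 and solve.
With x = 15: (15 − 3) = 12, so (y − 4)^2 = 2700/12 = 225.
Taking the square root (with y > 4): y − 4 = 15, so y = 19.
Check: U(15, 19) = 2700.

y = 19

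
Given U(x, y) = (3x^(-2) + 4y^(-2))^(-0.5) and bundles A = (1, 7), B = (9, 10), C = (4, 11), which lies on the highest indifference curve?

Bundle B

Evaluate utility at each bundle:
U(A) = 0.570.
U(B) = 3.603.
U(C) = 2.129.
Highest utility is B, so B ≻ C ≻ A.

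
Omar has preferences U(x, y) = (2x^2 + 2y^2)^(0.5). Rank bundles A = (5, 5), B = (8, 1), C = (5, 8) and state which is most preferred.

Bundle C

Evaluate utility at each bundle:
U(A) = 10.000.
U(B) = 11.402.
U(C) = 13.342.
Highest utility is C, so C ≻ B ≻ A.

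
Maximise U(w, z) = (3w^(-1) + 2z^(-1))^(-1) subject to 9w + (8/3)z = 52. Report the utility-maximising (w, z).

For CES with ρ = -1, MRS = (3/2)·(z/w)^2.
Tangency: set MRS = p_w/p_z = 9/(8/3) = 3.375.
So (z/w)^2 = 2.25; taking the square root, z/w = 1.5, i.e. z = 1.5·w.
Substitute into the budget 9·w + (8/3)·z = 52: 13·w = 52, so w* = 4 and z* = 1.5·4 = 6.

w* = 4, z* = 6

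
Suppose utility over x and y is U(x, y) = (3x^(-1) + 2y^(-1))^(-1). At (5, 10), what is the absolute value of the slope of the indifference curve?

MRS = 6

For CES with ρ = -1, MRS = (3/2)·(y/x)^2.
At (5, 10): MRS = 6.
That is, one extra unit of x is worth 6 units of y at the margin.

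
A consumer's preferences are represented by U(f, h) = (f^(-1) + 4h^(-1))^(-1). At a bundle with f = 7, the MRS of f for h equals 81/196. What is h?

For CES with ρ = -1, MRS = (1/4)·(h/f)^2.
Setting (1/4)·(h/7)^2 = 81/196 gives (h/7)^2 = 81/49, so h/7 = 9/7 and h = 9.

h = 9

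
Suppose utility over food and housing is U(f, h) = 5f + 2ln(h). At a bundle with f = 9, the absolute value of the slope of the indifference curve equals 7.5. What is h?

MU_f = 5, MU_h = 2/h.
MRS = 5 ÷ (2/h).
MRS depends only on h: 2.5·h = 7.5 ⇒ h = 7.5/2.5 = 3.

h = 3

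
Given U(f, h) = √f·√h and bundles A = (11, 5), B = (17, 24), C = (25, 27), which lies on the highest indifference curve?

Bundle C

Evaluate utility at each bundle:
U(A) = 7.416.
U(B) = 20.199.
U(C) = 25.981.
Highest utility is C, so C ≻ B ≻ A.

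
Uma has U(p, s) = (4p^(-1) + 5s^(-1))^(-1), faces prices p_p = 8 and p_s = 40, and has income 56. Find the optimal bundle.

For CES with ρ = -1, MRS = (4/5)·(s/p)^2.
Tangency: set MRS = p_p/p_s = 8/40 = 0.2.
So (s/p)^2 = 0.25; taking the square root, s/p = 0.5, i.e. s = 0.5·p.
Substitute into the budget 8·p + 40·s = 56: 28·p = 56, so p* = 2 and s* = 0.5·2 = 1.

p* = 2, s* = 1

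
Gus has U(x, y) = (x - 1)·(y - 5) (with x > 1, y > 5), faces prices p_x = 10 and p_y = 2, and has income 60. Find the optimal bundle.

MU_x = (y−5), MU_y = (x−1).
MRS = (y−5)/(x−1).
Tangency: set MRS = p_x/p_y = 10/2 = 5.
So (y − 5)/(x − 1) = 5, i.e. (y − 5) = 5·(x − 1).
Rewrite the budget in excess-of-subsistence terms: 10·(x − 1) + 2·(y − 5) = 60 − 10·1 − 2·5 = 40.
Substituting, 20·(x − 1) = 40, so x − 1 = 2 and x* = 3.
Then y − 5 = 5·2 = 10, so y* = 15.

x* = 3, y* = 15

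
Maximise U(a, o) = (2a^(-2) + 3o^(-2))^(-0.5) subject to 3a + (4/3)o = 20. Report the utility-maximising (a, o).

a* = 4, o* = 6

For CES with ρ = -2, MRS = (2/3)·(o/a)^3.
Tangency: set MRS = p_a/p_o = 3/(4/3) = 2.25.
So (o/a)^3 = 3.375; taking the cube root, o/a = 1.5, i.e. o = 1.5·a.
Substitute into the budget 3·a + (4/3)·o = 20: 5·a = 20, so a* = 4 and o* = 1.5·4 = 6.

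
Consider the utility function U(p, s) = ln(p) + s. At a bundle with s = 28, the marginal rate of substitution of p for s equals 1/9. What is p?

MU_p = 1/p, MU_s = 1.
MRS = 1/p ÷ 1.
MRS depends only on p: 1/p = 1/9 ⇒ p = 1/(1/9) = 9.

p = 9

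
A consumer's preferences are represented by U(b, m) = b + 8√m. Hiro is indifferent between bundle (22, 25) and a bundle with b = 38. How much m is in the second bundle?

U(22, 25) = 62.
Set U(38, m) = 62 and solve.
With b = 38: 8√m = 62 − 38 = 24, so √m = 3 and m = 9.
Check: U(38, 9) = 62.

m = 9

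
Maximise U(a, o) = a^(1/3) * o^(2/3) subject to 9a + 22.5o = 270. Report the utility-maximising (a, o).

a* = 10, o* = 8

MU_a = 1/3·a^(-2/3)·o^(2/3) and MU_o = 2/3·a^(1/3)·o^(-1/3).
MRS = MU_a/MU_o = (0.5)·o/a.
Tangency: set MRS = p_a/p_o = 9/22.5 = 0.4.
So (0.5)·o/a = 0.4, i.e. o = 0.8·a.
Substitute into the budget 9·a + 22.5·o = 270: 27·a = 270, so a* = 10.
Then o* = 0.8·10 = 8.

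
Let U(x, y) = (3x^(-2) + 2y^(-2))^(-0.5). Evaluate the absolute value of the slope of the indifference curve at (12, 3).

MRS = 3/128

For CES with ρ = -2, MRS = (3/2)·(y/x)^3.
At (12, 3): MRS = 3/128.
That is, one extra unit of x is worth 3/128 units of y at the margin.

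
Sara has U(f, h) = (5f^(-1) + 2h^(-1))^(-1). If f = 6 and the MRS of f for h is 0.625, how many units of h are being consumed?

h = 3

For CES with ρ = -1, MRS = (5/2)·(h/f)^2.
Setting (5/2)·(h/6)^2 = 0.625 gives (h/6)^2 = 0.25, so h/6 = 0.5 and h = 3.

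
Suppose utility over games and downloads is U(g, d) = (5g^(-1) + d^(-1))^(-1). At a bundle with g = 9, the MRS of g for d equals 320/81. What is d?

For CES with ρ = -1, MRS = (5/1)·(d/g)^2.
Setting (5/1)·(d/9)^2 = 320/81 gives (d/9)^2 = 64/81, so d/9 = 8/9 and d = 8.

d = 8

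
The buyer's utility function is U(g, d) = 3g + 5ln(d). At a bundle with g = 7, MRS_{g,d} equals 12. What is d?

MU_g = 3, MU_d = 5/d.
MRS = 3 ÷ (5/d).
MRS depends only on d: 0.6·d = 12 ⇒ d = 12/0.6 = 20.

d = 20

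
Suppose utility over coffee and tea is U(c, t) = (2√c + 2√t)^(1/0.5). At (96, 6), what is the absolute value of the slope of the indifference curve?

MRS = 0.25

For CES with ρ = 0.5, MRS = √(t/c).
At (96, 6): MRS = 0.25.
The indifference curve has slope −0.25 at this bundle.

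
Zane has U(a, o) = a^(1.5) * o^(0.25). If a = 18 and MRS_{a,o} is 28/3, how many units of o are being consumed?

o = 28

MU_a = 1.5·√a·o^(0.25) and MU_o = 0.25·a^(1.5)·o^(-0.75).
MRS = MU_a/MU_o = (6)·o/a.
Substitute a = 18: MRS = o/3. Setting o/3 = 28/3 gives o = (28/3)·3 = 28.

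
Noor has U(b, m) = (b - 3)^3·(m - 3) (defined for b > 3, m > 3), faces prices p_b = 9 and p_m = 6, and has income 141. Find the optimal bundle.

MU_b = 3·(b−3)^2·(m−3), MU_m = (b−3)^3.
MRS = (3/1)·(m−3)/(b−3).
Tangency: set MRS = p_b/p_m = 9/6 = 1.5.
So (3/1)·(m − 3)/(b − 3) = 1.5, i.e. (m − 3) = 0.5·(b − 3).
Rewrite the budget in excess-of-subsistence terms: 9·(b − 3) + 6·(m − 3) = 141 − 9·3 − 6·3 = 96.
Substituting, 12·(b − 3) = 96, so b − 3 = 8 and b* = 11.
Then m − 3 = 0.5·8 = 4, so m* = 7.

b* = 11, m* = 7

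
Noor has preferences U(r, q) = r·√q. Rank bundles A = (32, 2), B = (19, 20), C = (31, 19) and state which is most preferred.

Evaluate utility at each bundle:
U(A) = 45.255.
U(B) = 84.971.
U(C) = 135.126.
Highest utility is C, so C ≻ B ≻ A.

Bundle C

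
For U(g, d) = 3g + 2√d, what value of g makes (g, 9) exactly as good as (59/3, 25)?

U(59/3, 25) = 69.
Set U(g, 9) = 69 and solve.
With d = 9: √9 = 3, so 3g = 69 − 2·3 = 63 and g = 21.
Check: U(21, 9) = 69.

g = 21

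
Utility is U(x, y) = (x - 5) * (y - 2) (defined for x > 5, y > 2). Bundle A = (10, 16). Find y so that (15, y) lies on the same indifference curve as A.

U(10, 16) = 70.
Set U(15, y) = 70 and solve.
With x = 15: (15 − 5) = 10, so (y − 2) = 70/10 = 7.
So y = 2 + 7 = 9.
Check: U(15, 9) = 70.

y = 9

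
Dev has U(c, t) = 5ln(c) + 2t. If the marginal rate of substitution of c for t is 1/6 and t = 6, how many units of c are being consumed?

MU_c = 5/c, MU_t = 2.
MRS = 5/c ÷ 2.
MRS depends only on c: 2.5/c = 1/6 ⇒ c = 2.5/(1/6) = 15.

c = 15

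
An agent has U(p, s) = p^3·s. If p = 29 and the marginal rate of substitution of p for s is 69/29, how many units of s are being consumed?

MU_p = 3·p^2·s and MU_s = p^3.
MRS = MU_p/MU_s = (3/1)·s/p.
Substitute p = 29: MRS = s/(29/3). Setting s/(29/3) = 69/29 gives s = (69/29)·(29/3) = 23.

s = 23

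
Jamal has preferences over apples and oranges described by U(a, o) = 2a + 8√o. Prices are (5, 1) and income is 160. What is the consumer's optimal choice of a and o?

a* = 12, o* = 100

MU_a = 2, MU_o = 8/(2√o).
MRS = 2 ÷ (8/(2√o)).
Tangency: set MRS = p_a/p_o = 5/1 = 5.
MRS depends only on o: 0.5·√o = 5 ⇒ √o = 5/0.5 = 10 ⇒ o* = 100.
From the budget, 5·a = 160 − 1·100 = 60, so a* = 12.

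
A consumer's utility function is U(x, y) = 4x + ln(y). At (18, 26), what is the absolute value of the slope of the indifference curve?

MU_x = 4, MU_y = 1/y.
MRS = 4 ÷ (1/y).
At (18, 26): MRS = 104.
That is, one extra unit of x is worth 104 units of y at the margin.

MRS = 104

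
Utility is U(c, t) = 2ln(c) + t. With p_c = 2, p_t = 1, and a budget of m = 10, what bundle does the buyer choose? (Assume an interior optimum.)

c* = 1, t* = 8

MU_c = 2/c, MU_t = 1.
MRS = 2/c ÷ 1.
Tangency: set MRS = p_c/p_t = 2/1 = 2.
MRS depends only on c: 2/c = 2 ⇒ c* = 2/2 = 1.
From the budget, 1·t = 10 − 2·1 = 8, so t* = 8.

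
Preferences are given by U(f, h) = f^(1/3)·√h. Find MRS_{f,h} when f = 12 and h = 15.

MU_f = 1/3·f^(-2/3)·√h and MU_h = 0.5·f^(1/3)·h^(-0.5).
MRS = MU_f/MU_h = (2/3)·h/f.
At (12, 15): MRS = 5/6.
That is, one extra unit of f is worth 5/6 units of h at the margin.

MRS = 5/6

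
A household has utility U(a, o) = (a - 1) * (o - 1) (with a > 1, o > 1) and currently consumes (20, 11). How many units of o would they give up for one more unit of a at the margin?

MU_a = (o−1), MU_o = (a−1).
MRS = (o−1)/(a−1).
At (20, 11): MRS = 10/19.
That is, one extra unit of a is worth 10/19 units of o at the margin.

MRS = 10/19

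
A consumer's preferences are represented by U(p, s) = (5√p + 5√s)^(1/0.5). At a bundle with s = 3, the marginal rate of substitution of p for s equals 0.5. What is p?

For CES with ρ = 0.5, MRS = √(s/p).
Setting √(3/p) = 0.5 gives 3/p = 0.25 and p = 12.

p = 12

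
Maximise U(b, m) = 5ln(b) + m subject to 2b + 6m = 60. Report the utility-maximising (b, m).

b* = 15, m* = 5

MU_b = 5/b, MU_m = 1.
MRS = 5/b ÷ 1.
Tangency: set MRS = p_b/p_m = 2/6 = 1/3.
MRS depends only on b: 5/b = 1/3 ⇒ b* = 5/(1/3) = 15.
From the budget, 6·m = 60 − 2·15 = 30, so m* = 5.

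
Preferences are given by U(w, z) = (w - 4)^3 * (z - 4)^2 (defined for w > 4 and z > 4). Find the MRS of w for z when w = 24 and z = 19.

MU_w = 3·(w−4)^2·(z−4)^2, MU_z = 2·(w−4)^3·(z−4).
MRS = (3/2)·(z−4)/(w−4).
At (24, 19): MRS = 1.125.
So at (24, 19) the consumer would give up 1.125 units of z for one more unit of w.

MRS = 1.125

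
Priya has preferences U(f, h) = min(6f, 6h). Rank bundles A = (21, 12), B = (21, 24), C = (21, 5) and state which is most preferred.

Evaluate utility at each bundle:
U(A) = 72.
U(B) = 126.
U(C) = 30.
Highest utility is B, so B ≻ A ≻ C.

Bundle B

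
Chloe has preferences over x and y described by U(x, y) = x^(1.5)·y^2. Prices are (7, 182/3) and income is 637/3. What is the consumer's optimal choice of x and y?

x* = 13, y* = 2

MU_x = 1.5·√x·y^2 and MU_y = 2·x^(1.5)·y.
MRS = MU_x/MU_y = (0.75)·y/x.
Tangency: set MRS = p_x/p_y = 7/(182/3) = 3/26.
So (0.75)·y/x = 3/26, i.e. y = (2/13)·x.
Substitute into the budget 7·x + (182/3)·y = 637/3: (49/3)·x = 637/3, so x* = 13.
Then y* = (2/13)·13 = 2.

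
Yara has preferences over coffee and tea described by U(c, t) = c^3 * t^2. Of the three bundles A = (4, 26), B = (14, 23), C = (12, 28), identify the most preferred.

Bundle B

Evaluate utility at each bundle:
U(A) = 43264.
U(B) = 1451576.
U(C) = 1354752.
Highest utility is B, so B ≻ C ≻ A.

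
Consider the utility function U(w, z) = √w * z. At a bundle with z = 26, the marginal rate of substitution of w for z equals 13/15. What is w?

w = 15

MU_w = 0.5·w^(-0.5)·z and MU_z = √w.
MRS = MU_w/MU_z = (0.5)·z/w.
Substitute z = 26: MRS = 13/w. Setting 13/w = 13/15 gives w = 13/(13/15) = 15.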